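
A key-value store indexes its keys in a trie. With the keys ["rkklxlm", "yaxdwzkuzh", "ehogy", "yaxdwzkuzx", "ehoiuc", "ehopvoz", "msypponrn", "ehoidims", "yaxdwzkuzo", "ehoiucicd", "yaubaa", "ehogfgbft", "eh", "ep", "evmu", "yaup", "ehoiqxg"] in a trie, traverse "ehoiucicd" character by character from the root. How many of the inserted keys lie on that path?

Traverse "ehoiucicd" character by character; count nodes along the way that are marked as word ends.
Prefixes of the query that are stored words: "eh", "ehoiuc", "ehoiucicd"
Count: 3

3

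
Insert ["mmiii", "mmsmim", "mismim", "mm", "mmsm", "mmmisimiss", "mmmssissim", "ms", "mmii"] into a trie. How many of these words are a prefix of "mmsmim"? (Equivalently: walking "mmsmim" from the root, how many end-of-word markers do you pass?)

Walk "mmsmim" from the root; an end-of-word marker is hit whenever a stored word is a prefix of "mmsmim".
Prefixes of the query that are stored words: "mm", "mmsm", "mmsmim"
Count: 3

3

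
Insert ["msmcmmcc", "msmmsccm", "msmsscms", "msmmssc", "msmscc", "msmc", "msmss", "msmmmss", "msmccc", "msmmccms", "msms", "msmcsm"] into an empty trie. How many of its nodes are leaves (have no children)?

9

Leaves are exactly the stored words that no other stored word extends.
Those words: "msmccc", "msmcmmcc", "msmcsm", "msmmccms", "msmmmss", "msmmsccm", "msmmssc", "msmscc", "msmsscms"
Leaf count: 9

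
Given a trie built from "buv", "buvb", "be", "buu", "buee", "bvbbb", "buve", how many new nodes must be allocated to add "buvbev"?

Walking "buvbev" from the root, the first 4 characters ("buvb") follow existing edges; "e" is the first miss.
So 6 − 4 = 2 new nodes.

2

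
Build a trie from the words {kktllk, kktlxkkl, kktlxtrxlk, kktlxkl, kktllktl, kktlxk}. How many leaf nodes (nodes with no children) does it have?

A leaf is a node with no children — equivalently, the end of a word that is not a proper prefix of any other stored word.
Those words: "kktllktl", "kktlxkkl", "kktlxkl", "kktlxtrxlk"
Leaf count: 4

4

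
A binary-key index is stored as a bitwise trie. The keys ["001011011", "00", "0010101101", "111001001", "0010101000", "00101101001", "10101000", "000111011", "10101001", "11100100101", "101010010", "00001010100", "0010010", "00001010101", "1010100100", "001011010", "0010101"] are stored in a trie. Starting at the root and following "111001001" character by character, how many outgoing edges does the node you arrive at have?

The children of the "111001001" node are the distinct next characters among strings starting with "111001001".
Distinct next characters after "111001001": 0.
That node has 1 child edge.

1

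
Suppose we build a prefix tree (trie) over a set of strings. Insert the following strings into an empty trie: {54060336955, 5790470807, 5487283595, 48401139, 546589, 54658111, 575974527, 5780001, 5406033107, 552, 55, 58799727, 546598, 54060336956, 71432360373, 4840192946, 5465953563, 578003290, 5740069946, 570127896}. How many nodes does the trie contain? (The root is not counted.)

110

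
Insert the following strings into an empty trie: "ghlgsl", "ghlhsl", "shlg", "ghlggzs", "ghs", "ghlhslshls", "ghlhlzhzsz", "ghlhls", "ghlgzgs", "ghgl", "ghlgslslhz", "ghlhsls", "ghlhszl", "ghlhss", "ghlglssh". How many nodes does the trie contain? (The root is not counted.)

44

Insert word by word; a character creates a node only if that edge doesn't already exist:
  "ghlgsl" → 6 new (g, h, l, g, s, l)
  "ghlhsl" → prefix "ghl" already present; 3 new (h, s, l)
  "shlg" → 4 new (s, h, l, g)
  "ghlggzs" → prefix "ghlg" already present; 3 new (g, z, s)
  "ghs" → prefix "gh" already present; 1 new (s)
  "ghlhslshls" → prefix "ghlhsl" already present; 4 new (s, h, l, s)
  "ghlhlzhzsz" → prefix "ghlh" already present; 6 new (l, z, h, z, s, z)
  "ghlhls" → prefix "ghlhl" already present; 1 new (s)
  "ghlgzgs" → prefix "ghlg" already present; 3 new (z, g, s)
  "ghgl" → prefix "gh" already present; 2 new (g, l)
  "ghlgslslhz" → prefix "ghlgsl" already present; 4 new (s, l, h, z)
  "ghlhsls" → prefix "ghlhsls" already present; 0 new (none)
  "ghlhszl" → prefix "ghlhs" already present; 2 new (z, l)
  "ghlhss" → prefix "ghlhs" already present; 1 new (s)
  "ghlglssh" → prefix "ghlg" already present; 4 new (l, s, s, h)
Total nodes = 6 + 3 + 4 + 3 + 1 + 4 + 6 + 1 + 3 + 2 + 4 + 0 + 2 + 1 + 4 = 44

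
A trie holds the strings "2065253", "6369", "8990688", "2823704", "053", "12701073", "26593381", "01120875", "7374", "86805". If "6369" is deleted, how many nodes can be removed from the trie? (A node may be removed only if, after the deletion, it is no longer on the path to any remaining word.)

4

After clearing the end-marker at "6369", prune upward until reaching a node still needed by another word.
No other word shares any prefix with "6369", so all 4 of its nodes go.
Nodes removed: 4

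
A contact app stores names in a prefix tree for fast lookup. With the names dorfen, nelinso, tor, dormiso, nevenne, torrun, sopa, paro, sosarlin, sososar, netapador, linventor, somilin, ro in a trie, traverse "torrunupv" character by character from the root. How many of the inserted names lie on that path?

2

Check each prefix of "torrunupv" against the stored set — each match is an end-marker on the path.
Prefixes of the query that are stored words: "tor", "torrun"
Count: 2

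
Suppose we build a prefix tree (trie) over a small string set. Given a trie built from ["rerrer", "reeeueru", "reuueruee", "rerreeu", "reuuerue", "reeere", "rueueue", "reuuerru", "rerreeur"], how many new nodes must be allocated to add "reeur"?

"ree" is already a path in the trie; the remaining "ur" must be added.
Each of the 2 remaining characters creates one node.

2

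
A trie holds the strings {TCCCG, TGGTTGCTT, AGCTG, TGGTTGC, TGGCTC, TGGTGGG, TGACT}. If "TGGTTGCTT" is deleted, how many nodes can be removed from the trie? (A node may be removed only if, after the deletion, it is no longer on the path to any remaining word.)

After clearing the end-marker at "TGGTTGCTT", prune upward until reaching a node still needed by another word.
The suffix "TT" (2 nodes) is used only by "TGGTTGCTT"; "TGGTTGC" is itself a stored word, so pruning stops there.
Nodes removed: 2

2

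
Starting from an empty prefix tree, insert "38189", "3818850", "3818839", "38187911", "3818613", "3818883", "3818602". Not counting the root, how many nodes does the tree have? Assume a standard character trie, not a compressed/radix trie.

For each word, the new-node count is its length minus the longest prefix already in the trie:
  "38189" → 5 new (3, 8, 1, 8, 9)
  "3818850" → prefix "3818" already present; 3 new (8, 5, 0)
  "3818839" → prefix "38188" already present; 2 new (3, 9)
  "38187911" → prefix "3818" already present; 4 new (7, 9, 1, 1)
  "3818613" → prefix "3818" already present; 3 new (6, 1, 3)
  "3818883" → prefix "38188" already present; 2 new (8, 3)
  "3818602" → prefix "38186" already present; 2 new (0, 2)
Total nodes = 5 + 3 + 2 + 4 + 3 + 2 + 2 = 21

21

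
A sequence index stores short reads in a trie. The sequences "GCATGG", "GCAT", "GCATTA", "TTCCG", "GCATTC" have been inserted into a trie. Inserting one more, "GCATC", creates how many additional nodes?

1

Walking "GCATC" from the root, the first 4 characters ("GCAT") follow existing edges; "C" is the first miss.
So 5 − 4 = 1 new nodes.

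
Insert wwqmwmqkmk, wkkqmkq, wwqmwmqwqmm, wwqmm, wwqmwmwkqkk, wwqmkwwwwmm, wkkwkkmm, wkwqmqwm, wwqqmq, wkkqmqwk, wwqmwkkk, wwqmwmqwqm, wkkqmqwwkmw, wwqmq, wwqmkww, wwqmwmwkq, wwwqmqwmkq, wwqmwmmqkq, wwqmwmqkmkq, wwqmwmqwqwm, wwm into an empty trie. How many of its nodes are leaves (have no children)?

17

Leaves are exactly the stored words that no other stored word extends.
Those words: "wkkqmkq", "wkkqmqwk", "wkkqmqwwkmw", "wkkwkkmm", "wkwqmqwm", "wwm", "wwqmkwwwwmm", "wwqmm", "wwqmq", "wwqmwkkk", "wwqmwmmqkq", "wwqmwmqkmkq", "wwqmwmqwqmm", "wwqmwmqwqwm", "wwqmwmwkqkk", "wwqqmq", "wwwqmqwmkq"
Leaf count: 17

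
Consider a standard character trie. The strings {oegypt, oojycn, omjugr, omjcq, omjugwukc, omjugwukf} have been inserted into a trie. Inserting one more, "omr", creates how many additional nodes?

1

"om" is already a path in the trie; the remaining "r" must be added.
So 3 − 2 = 1 new nodes.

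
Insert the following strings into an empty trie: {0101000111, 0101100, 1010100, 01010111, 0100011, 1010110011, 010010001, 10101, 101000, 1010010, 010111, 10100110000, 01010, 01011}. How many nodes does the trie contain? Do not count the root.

47

Count nodes per top-level branch (shared prefixes stored once):
  '0'-branch (0100011, 010010001, 01010, 0101000111, 01010111, 01011, 0101100, 010111): 26 nodes
  '1'-branch (101000, 1010010, 10100110000, 10101, 1010100, 1010110011): 21 nodes
Sum: 47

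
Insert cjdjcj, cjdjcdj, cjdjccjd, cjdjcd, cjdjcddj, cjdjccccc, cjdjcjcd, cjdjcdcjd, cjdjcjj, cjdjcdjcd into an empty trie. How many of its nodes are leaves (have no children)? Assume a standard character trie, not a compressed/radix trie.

7

Leaves are exactly the stored words that no other stored word extends.
Those words: "cjdjccccc", "cjdjccjd", "cjdjcdcjd", "cjdjcddj", "cjdjcdjcd", "cjdjcjcd", "cjdjcjj"
Leaf count: 7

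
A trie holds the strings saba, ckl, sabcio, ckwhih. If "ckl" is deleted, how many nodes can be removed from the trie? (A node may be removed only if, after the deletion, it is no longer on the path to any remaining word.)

After clearing the end-marker at "ckl", prune upward until reaching a node still needed by another word.
The suffix "l" (1 node) is used only by "ckl"; the node for "ck" still has the child "w", so pruning stops there.
Nodes removed: 1

1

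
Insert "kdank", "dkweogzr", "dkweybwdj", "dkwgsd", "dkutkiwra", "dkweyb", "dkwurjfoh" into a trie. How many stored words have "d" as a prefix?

Walk to "d"; the words in its subtree are exactly those with that prefix.
Words under "d": dkutkiwra, dkweogzr, dkweyb, dkweybwdj, dkwgsd, dkwurjfoh
Count: 6

6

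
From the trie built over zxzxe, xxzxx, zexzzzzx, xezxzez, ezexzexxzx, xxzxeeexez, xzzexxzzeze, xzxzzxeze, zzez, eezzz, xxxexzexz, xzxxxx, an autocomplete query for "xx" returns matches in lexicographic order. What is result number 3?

xxzxx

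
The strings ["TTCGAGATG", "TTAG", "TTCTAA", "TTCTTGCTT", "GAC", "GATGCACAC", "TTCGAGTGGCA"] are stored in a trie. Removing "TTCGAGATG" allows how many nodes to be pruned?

3

After clearing the end-marker at "TTCGAGATG", prune upward until reaching a node still needed by another word.
The suffix "ATG" (3 nodes) is used only by "TTCGAGATG"; the node for "TTCGAG" still has the child "T", so pruning stops there.
Nodes removed: 3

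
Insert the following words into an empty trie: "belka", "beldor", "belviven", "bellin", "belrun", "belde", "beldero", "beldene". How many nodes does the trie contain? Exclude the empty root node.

24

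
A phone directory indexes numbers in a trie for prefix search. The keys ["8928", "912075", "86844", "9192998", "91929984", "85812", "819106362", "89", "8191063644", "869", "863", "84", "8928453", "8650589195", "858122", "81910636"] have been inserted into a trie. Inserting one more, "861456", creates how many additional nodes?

Walking "861456" from the root, the first 2 characters ("86") follow existing edges; "1" is the first miss.
So 6 − 2 = 4 new nodes.

4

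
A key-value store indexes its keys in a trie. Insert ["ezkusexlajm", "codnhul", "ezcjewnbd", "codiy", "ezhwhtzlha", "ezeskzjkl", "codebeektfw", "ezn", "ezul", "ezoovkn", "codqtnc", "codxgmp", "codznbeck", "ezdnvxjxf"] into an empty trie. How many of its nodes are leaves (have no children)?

Leaves are exactly the stored words that no other stored word extends.
Those words: "codebeektfw", "codiy", "codnhul", "codqtnc", "codxgmp", "codznbeck", "ezcjewnbd", "ezdnvxjxf", "ezeskzjkl", "ezhwhtzlha", "ezkusexlajm", "ezn", "ezoovkn", "ezul"
Leaf count: 14

14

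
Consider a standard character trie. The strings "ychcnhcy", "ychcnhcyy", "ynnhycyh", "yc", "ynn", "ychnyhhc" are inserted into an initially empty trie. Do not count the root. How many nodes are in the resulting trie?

Trie structure (* marks end of a word):
(root)
└─ y
   ├─ c *
   │  └─ h
   │     ├─ c
   │     │  └─ n
   │     │     └─ h
   │     │        └─ c
   │     │           └─ y *
   │     │              └─ y *
   │     └─ n
   │        └─ y
   │           └─ h
   │              └─ h
   │                 └─ c *
   └─ n
      └─ n *
         └─ h
            └─ y
               └─ c
                  └─ y
                     └─ h *
Counting every labelled node above: 21.

21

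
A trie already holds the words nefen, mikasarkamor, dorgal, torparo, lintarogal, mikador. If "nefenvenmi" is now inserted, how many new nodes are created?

5

The longest prefix of "nefenvenmi" already in the trie is "nefen" (length 5).
So 10 − 5 = 5 new nodes.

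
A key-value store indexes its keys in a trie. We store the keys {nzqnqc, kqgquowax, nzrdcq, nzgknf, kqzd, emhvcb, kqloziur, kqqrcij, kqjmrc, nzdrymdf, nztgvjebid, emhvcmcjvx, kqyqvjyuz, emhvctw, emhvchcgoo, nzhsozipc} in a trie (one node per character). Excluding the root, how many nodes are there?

Count nodes per top-level branch (shared prefixes stored once):
  'e'-branch (emhvcb, emhvchcgoo, emhvcmcjvx, emhvctw): 18 nodes
  'k'-branch (kqgquowax, kqjmrc, kqloziur, kqqrcij, kqyqvjyuz, kqzd): 33 nodes
  'n'-branch (nzdrymdf, nzgknf, nzhsozipc, nzqnqc, nzrdcq, nztgvjebid): 35 nodes
Sum: 86

86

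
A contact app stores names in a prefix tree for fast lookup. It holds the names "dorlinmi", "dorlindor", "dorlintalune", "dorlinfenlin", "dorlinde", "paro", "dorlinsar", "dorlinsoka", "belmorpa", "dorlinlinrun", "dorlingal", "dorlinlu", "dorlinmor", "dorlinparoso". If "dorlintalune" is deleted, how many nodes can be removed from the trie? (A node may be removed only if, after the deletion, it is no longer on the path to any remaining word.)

6

After clearing the end-marker at "dorlintalune", prune upward until reaching a node still needed by another word.
The suffix "talune" (6 nodes) is used only by "dorlintalune"; the node for "dorlin" still has the child "m", so pruning stops there.
Nodes removed: 6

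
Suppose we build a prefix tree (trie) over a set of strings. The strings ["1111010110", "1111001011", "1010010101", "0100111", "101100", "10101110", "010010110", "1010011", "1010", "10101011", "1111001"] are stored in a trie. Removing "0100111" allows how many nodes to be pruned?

2

Walk "0100111" from the leaf back toward the root, removing each node that no remaining word uses.
The suffix "11" (2 nodes) is used only by "0100111"; the node for "01001" still has the child "0", so pruning stops there.
Nodes removed: 2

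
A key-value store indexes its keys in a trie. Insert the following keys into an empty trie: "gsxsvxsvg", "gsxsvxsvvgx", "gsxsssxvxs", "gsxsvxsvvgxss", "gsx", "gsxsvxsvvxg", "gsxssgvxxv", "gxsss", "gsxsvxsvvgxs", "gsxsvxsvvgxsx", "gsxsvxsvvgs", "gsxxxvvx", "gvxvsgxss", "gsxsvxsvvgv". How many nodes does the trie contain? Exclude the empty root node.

47

For each word, the new-node count is its length minus the longest prefix already in the trie:
  "gsxsvxsvg" → 9 new (g, s, x, s, v, x, s, v, g)
  "gsxsvxsvvgx" → prefix "gsxsvxsv" already present; 3 new (v, g, x)
  "gsxsssxvxs" → prefix "gsxs" already present; 6 new (s, s, x, v, x, s)
  "gsxsvxsvvgxss" → prefix "gsxsvxsvvgx" already present; 2 new (s, s)
  "gsx" → prefix "gsx" already present; 0 new (none)
  "gsxsvxsvvxg" → prefix "gsxsvxsvv" already present; 2 new (x, g)
  "gsxssgvxxv" → prefix "gsxss" already present; 5 new (g, v, x, x, v)
  "gxsss" → prefix "g" already present; 4 new (x, s, s, s)
  "gsxsvxsvvgxs" → prefix "gsxsvxsvvgxs" already present; 0 new (none)
  "gsxsvxsvvgxsx" → prefix "gsxsvxsvvgxs" already present; 1 new (x)
  "gsxsvxsvvgs" → prefix "gsxsvxsvvg" already present; 1 new (s)
  "gsxxxvvx" → prefix "gsx" already present; 5 new (x, x, v, v, x)
  "gvxvsgxss" → prefix "g" already present; 8 new (v, x, v, s, g, x, s, s)
  "gsxsvxsvvgv" → prefix "gsxsvxsvvg" already present; 1 new (v)
Total nodes = 9 + 3 + 6 + 2 + 0 + 2 + 5 + 4 + 0 + 1 + 1 + 5 + 8 + 1 = 47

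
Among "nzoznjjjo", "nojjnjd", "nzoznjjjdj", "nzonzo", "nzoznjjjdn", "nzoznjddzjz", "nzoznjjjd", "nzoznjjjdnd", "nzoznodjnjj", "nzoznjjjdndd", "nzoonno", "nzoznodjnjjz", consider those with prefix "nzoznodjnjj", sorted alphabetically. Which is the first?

Words with prefix "nzoznodjnjj", in lexicographic order: "nzoznodjnjj", "nzoznodjnjjz"
The 1st is nzoznodjnjj.

nzoznodjnjj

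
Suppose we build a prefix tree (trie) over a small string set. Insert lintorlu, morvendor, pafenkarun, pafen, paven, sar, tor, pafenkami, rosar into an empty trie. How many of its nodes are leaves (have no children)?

Leaves are exactly the stored words that no other stored word extends.
Those words: "lintorlu", "morvendor", "pafenkami", "pafenkarun", "paven", "rosar", "sar", "tor"
Leaf count: 8

8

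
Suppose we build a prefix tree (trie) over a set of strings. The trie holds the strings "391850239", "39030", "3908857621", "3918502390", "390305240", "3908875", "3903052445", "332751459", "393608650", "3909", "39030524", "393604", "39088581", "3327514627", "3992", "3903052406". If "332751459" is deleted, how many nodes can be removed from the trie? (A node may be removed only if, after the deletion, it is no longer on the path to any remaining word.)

2

Walk "332751459" from the leaf back toward the root, removing each node that no remaining word uses.
The suffix "59" (2 nodes) is used only by "332751459"; the node for "3327514" still has the child "6", so pruning stops there.
Nodes removed: 2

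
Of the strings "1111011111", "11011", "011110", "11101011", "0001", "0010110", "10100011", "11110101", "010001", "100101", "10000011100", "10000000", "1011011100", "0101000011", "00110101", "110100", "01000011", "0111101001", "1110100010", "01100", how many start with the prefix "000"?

Filter for entries beginning with "000":
Matches: "0001"
Count: 1

1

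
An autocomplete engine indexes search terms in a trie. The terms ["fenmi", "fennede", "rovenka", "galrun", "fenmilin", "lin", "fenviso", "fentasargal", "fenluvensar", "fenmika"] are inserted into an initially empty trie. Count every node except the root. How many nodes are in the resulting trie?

Count nodes per top-level branch (shared prefixes stored once):
  'f'-branch (fenluvensar, fenmi, fenmika, fenmilin, fennede, fentasargal, fenviso): 34 nodes
  'g'-branch (galrun): 6 nodes
  'l'-branch (lin): 3 nodes
  'r'-branch (rovenka): 7 nodes
Sum: 50

50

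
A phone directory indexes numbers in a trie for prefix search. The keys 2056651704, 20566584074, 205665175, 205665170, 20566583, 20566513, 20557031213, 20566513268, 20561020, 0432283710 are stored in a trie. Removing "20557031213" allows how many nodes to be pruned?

A node on "20557031213"'s path can go only if nothing else ends at it or branches off below it.
The suffix "57031213" (8 nodes) is used only by "20557031213"; the node for "205" still has the child "6", so pruning stops there.
Nodes removed: 8

8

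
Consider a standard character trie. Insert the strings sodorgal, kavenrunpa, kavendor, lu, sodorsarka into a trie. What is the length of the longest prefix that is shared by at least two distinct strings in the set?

Look for the deepest trie node that still has at least two words in its subtree.
e.g. "kavendor" and "kavenrunpa" share the prefix "kaven" of length 5; no pair shares a longer one.
Longest shared-prefix length: 5

5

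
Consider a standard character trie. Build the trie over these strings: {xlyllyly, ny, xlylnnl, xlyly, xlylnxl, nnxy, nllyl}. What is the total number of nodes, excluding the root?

23

Trace insertions, counting only characters that open a new branch:
  "xlyllyly" → 8 new (x, l, y, l, l, y, l, y)
  "ny" → 2 new (n, y)
  "xlylnnl" → prefix "xlyl" already present; 3 new (n, n, l)
  "xlyly" → prefix "xlyl" already present; 1 new (y)
  "xlylnxl" → prefix "xlyln" already present; 2 new (x, l)
  "nnxy" → prefix "n" already present; 3 new (n, x, y)
  "nllyl" → prefix "n" already present; 4 new (l, l, y, l)
Total nodes = 8 + 2 + 3 + 1 + 2 + 3 + 4 = 23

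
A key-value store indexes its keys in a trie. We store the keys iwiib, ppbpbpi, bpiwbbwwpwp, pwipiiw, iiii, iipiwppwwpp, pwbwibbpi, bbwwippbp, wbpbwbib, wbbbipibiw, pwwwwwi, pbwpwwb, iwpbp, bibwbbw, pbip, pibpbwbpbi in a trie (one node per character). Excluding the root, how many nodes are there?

103

For each word, the new-node count is its length minus the longest prefix already in the trie:
  "iwiib" → 5 new (i, w, i, i, b)
  "ppbpbpi" → 7 new (p, p, b, p, b, p, i)
  "bpiwbbwwpwp" → 11 new (b, p, i, w, b, b, w, w, p, w, p)
  "pwipiiw" → prefix "p" already present; 6 new (w, i, p, i, i, w)
  "iiii" → prefix "i" already present; 3 new (i, i, i)
  "iipiwppwwpp" → prefix "ii" already present; 9 new (p, i, w, p, p, w, w, p, p)
  "pwbwibbpi" → prefix "pw" already present; 7 new (b, w, i, b, b, p, i)
  "bbwwippbp" → prefix "b" already present; 8 new (b, w, w, i, p, p, b, p)
  "wbpbwbib" → 8 new (w, b, p, b, w, b, i, b)
  "wbbbipibiw" → prefix "wb" already present; 8 new (b, b, i, p, i, b, i, w)
  "pwwwwwi" → prefix "pw" already present; 5 new (w, w, w, w, i)
  "pbwpwwb" → prefix "p" already present; 6 new (b, w, p, w, w, b)
  "iwpbp" → prefix "iw" already present; 3 new (p, b, p)
  "bibwbbw" → prefix "b" already present; 6 new (i, b, w, b, b, w)
  "pbip" → prefix "pb" already present; 2 new (i, p)
  "pibpbwbpbi" → prefix "p" already present; 9 new (i, b, p, b, w, b, p, b, i)
Total nodes = 5 + 7 + 11 + 6 + 3 + 9 + 7 + 8 + 8 + 8 + 5 + 6 + 3 + 6 + 2 + 9 = 103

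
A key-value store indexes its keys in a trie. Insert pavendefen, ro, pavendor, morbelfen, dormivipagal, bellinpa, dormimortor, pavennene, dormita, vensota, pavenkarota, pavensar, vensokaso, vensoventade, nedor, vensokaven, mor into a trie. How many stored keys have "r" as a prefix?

1

Walk to "r"; the words in its subtree are exactly those with that prefix.
Words under "r": ro
Count: 1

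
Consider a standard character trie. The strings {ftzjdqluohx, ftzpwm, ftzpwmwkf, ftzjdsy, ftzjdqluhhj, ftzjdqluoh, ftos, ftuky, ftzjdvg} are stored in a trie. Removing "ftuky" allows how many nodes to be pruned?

3

A node on "ftuky"'s path can go only if nothing else ends at it or branches off below it.
The suffix "uky" (3 nodes) is used only by "ftuky"; the node for "ft" still has the child "z", so pruning stops there.
Nodes removed: 3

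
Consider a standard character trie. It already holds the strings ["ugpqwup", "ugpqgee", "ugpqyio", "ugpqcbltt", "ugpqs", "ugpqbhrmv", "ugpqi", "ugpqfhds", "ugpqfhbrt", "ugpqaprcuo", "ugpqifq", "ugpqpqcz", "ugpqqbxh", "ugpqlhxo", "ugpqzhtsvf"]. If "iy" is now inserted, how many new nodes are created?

No existing word starts with "i", so every character of "iy" needs a new node.
2 − 0 = 2 new nodes.

2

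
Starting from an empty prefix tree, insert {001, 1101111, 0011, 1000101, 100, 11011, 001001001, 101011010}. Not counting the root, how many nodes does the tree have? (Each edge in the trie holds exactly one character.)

Count nodes per top-level branch (shared prefixes stored once):
  '0'-branch (001, 001001001, 0011): 10 nodes
  '1'-branch (100, 1000101, 101011010, 11011, 1101111): 20 nodes
Sum: 30

30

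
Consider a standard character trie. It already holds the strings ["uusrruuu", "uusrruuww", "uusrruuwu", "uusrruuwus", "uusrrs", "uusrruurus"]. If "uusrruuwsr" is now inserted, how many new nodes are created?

2

The longest prefix of "uusrruuwsr" already in the trie is "uusrruuw" (length 8).
So 10 − 8 = 2 new nodes.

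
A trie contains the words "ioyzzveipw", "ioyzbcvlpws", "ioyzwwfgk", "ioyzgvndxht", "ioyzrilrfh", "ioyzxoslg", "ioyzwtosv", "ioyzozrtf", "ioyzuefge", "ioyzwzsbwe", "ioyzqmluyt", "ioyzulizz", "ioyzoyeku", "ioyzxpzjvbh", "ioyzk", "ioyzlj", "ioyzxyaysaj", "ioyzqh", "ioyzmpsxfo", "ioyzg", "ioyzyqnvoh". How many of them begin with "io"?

Traverse to the node for "io", then collect every word in that subtree.
Matches: "ioyzbcvlpws", "ioyzg", "ioyzgvndxht", "ioyzk", "ioyzlj", "ioyzmpsxfo", "ioyzoyeku", "ioyzozrtf", "ioyzqh", "ioyzqmluyt", "ioyzrilrfh", "ioyzuefge", "ioyzulizz", "ioyzwtosv", "ioyzwwfgk", "ioyzwzsbwe", "ioyzxoslg", "ioyzxpzjvbh", "ioyzxyaysaj", "ioyzyqnvoh", "ioyzzveipw"
Count: 21

21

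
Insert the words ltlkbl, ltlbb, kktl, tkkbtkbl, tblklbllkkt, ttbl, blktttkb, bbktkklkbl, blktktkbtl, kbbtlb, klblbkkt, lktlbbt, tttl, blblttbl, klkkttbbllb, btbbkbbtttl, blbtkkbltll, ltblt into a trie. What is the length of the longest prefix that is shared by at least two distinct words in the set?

4

Equivalently: take the maximum, over all pairs, of their longest common prefix length.
"blktktkbtl" and "blktttkb" agree on "blkt" (4 characters) before diverging; nothing deeper is shared.
Longest shared-prefix length: 4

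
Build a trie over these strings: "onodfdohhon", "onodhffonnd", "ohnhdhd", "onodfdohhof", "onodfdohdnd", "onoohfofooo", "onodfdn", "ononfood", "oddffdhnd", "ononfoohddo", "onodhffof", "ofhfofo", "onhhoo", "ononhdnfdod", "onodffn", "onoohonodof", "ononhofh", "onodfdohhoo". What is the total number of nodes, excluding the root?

84

For each word, the new-node count is its length minus the longest prefix already in the trie:
  "onodfdohhon" → 11 new (o, n, o, d, f, d, o, h, h, o, n)
  "onodhffonnd" → prefix "onod" already present; 7 new (h, f, f, o, n, n, d)
  "ohnhdhd" → prefix "o" already present; 6 new (h, n, h, d, h, d)
  "onodfdohhof" → prefix "onodfdohho" already present; 1 new (f)
  "onodfdohdnd" → prefix "onodfdoh" already present; 3 new (d, n, d)
  "onoohfofooo" → prefix "ono" already present; 8 new (o, h, f, o, f, o, o, o)
  "onodfdn" → prefix "onodfd" already present; 1 new (n)
  "ononfood" → prefix "ono" already present; 5 new (n, f, o, o, d)
  "oddffdhnd" → prefix "o" already present; 8 new (d, d, f, f, d, h, n, d)
  "ononfoohddo" → prefix "ononfoo" already present; 4 new (h, d, d, o)
  "onodhffof" → prefix "onodhffo" already present; 1 new (f)
  "ofhfofo" → prefix "o" already present; 6 new (f, h, f, o, f, o)
  "onhhoo" → prefix "on" already present; 4 new (h, h, o, o)
  "ononhdnfdod" → prefix "onon" already present; 7 new (h, d, n, f, d, o, d)
  "onodffn" → prefix "onodf" already present; 2 new (f, n)
  "onoohonodof" → prefix "onooh" already present; 6 new (o, n, o, d, o, f)
  "ononhofh" → prefix "ononh" already present; 3 new (o, f, h)
  "onodfdohhoo" → prefix "onodfdohho" already present; 1 new (o)
Total nodes = 11 + 7 + 6 + 1 + 3 + 8 + 1 + 5 + 8 + 4 + 1 + 6 + 4 + 7 + 2 + 6 + 3 + 1 = 84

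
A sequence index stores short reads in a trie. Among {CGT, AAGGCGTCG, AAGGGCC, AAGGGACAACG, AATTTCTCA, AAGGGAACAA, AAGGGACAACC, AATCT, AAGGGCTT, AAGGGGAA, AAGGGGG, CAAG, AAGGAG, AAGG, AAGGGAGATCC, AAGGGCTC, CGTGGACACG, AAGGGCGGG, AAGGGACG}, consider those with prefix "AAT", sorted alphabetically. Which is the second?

Words with prefix "AAT", in lexicographic order: "AATCT", "AATTTCTCA"
Position 2: AATTTCTCA

AATTTCTCA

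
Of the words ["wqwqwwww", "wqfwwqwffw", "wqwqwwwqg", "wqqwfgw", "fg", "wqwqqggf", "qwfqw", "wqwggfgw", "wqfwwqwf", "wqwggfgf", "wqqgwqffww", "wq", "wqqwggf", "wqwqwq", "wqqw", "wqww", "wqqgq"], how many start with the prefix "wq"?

Walk to "wq"; the words in its subtree are exactly those with that prefix.
Words under "wq": wq, wqfwwqwf, wqfwwqwffw, wqqgq, wqqgwqffww, wqqw, wqqwfgw, wqqwggf, wqwggfgf, wqwggfgw, wqwqqggf, wqwqwq, wqwqwwwqg, wqwqwwww, wqww
Count: 15

15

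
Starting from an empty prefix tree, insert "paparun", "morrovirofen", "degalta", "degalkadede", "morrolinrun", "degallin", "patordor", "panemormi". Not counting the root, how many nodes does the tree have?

54

Trace insertions, counting only characters that open a new branch:
  "paparun" → 7 new (p, a, p, a, r, u, n)
  "morrovirofen" → 12 new (m, o, r, r, o, v, i, r, o, f, e, n)
  "degalta" → 7 new (d, e, g, a, l, t, a)
  "degalkadede" → prefix "degal" already present; 6 new (k, a, d, e, d, e)
  "morrolinrun" → prefix "morro" already present; 6 new (l, i, n, r, u, n)
  "degallin" → prefix "degal" already present; 3 new (l, i, n)
  "patordor" → prefix "pa" already present; 6 new (t, o, r, d, o, r)
  "panemormi" → prefix "pa" already present; 7 new (n, e, m, o, r, m, i)
Total nodes = 7 + 12 + 7 + 6 + 6 + 3 + 6 + 7 = 54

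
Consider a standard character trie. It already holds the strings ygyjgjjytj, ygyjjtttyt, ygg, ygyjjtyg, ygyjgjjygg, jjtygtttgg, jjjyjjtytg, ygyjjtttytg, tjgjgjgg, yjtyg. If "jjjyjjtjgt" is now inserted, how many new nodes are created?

"jjjyjjt" is already a path in the trie; the remaining "jgt" must be added.
New nodes needed: |"jjjyjjtjgt"| − 7 = 10 − 7 = 3.

3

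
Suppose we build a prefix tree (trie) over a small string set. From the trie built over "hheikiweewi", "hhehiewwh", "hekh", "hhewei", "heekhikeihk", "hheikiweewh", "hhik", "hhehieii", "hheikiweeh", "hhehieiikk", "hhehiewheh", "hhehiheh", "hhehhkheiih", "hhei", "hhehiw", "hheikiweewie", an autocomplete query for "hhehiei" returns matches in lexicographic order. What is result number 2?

hhehieiikk

DFS of the "hhehiei" subtree visits, in order: "hhehieii", "hhehieiikk"
The 2nd is hhehieiikk.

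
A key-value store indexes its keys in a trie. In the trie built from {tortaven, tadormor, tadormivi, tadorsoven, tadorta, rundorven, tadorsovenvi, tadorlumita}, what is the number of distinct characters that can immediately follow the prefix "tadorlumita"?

0

Walk "tadorlumita" from the root, arriving at one node.
No stored string extends past "tadorlumita".
That node has 0 child edges.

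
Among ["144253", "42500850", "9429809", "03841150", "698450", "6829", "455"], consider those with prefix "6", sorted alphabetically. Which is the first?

6829

DFS of the "6" subtree visits, in order: "6829", "698450"
Position 1: 6829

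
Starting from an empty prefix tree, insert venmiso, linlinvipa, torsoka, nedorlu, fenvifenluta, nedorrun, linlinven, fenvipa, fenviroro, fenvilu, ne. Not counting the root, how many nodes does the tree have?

For each word, the new-node count is its length minus the longest prefix already in the trie:
  "venmiso" → 7 new (v, e, n, m, i, s, o)
  "linlinvipa" → 10 new (l, i, n, l, i, n, v, i, p, a)
  "torsoka" → 7 new (t, o, r, s, o, k, a)
  "nedorlu" → 7 new (n, e, d, o, r, l, u)
  "fenvifenluta" → 12 new (f, e, n, v, i, f, e, n, l, u, t, a)
  "nedorrun" → prefix "nedor" already present; 3 new (r, u, n)
  "linlinven" → prefix "linlinv" already present; 2 new (e, n)
  "fenvipa" → prefix "fenvi" already present; 2 new (p, a)
  "fenviroro" → prefix "fenvi" already present; 4 new (r, o, r, o)
  "fenvilu" → prefix "fenvi" already present; 2 new (l, u)
  "ne" → prefix "ne" already present; 0 new (none)
Total nodes = 7 + 10 + 7 + 7 + 12 + 3 + 2 + 2 + 4 + 2 + 0 = 56

56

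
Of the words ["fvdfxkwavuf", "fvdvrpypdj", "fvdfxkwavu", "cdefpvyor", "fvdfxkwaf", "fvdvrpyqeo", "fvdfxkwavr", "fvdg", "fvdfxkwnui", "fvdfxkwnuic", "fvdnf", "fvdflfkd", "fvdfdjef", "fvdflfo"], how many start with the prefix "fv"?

Walk to "fv"; the words in its subtree are exactly those with that prefix.
Matches: "fvdfdjef", "fvdflfkd", "fvdflfo", "fvdfxkwaf", "fvdfxkwavr", "fvdfxkwavu", "fvdfxkwavuf", "fvdfxkwnui", "fvdfxkwnuic", "fvdg", "fvdnf", "fvdvrpypdj", "fvdvrpyqeo"
Count: 13

13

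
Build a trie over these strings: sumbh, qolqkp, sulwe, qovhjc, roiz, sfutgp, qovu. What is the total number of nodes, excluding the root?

Count nodes per top-level branch (shared prefixes stored once):
  'q'-branch (qolqkp, qovhjc, qovu): 11 nodes
  'r'-branch (roiz): 4 nodes
  's'-branch (sfutgp, sulwe, sumbh): 13 nodes
Sum: 28

28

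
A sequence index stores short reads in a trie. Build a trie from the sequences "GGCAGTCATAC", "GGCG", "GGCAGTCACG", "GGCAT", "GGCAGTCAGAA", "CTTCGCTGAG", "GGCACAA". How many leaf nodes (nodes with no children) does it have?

A leaf is a node with no children — equivalently, the end of a word that is not a proper prefix of any other stored word.
Those words: "CTTCGCTGAG", "GGCACAA", "GGCAGTCACG", "GGCAGTCAGAA", "GGCAGTCATAC", "GGCAT", "GGCG"
Leaf count: 7

7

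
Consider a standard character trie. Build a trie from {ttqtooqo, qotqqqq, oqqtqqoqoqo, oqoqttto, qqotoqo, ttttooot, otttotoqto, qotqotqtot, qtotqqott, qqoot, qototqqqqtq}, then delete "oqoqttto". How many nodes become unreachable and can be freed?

6

A node on "oqoqttto"'s path can go only if nothing else ends at it or branches off below it.
The suffix "oqttto" (6 nodes) is used only by "oqoqttto"; the node for "oq" still has the child "q", so pruning stops there.
Nodes removed: 6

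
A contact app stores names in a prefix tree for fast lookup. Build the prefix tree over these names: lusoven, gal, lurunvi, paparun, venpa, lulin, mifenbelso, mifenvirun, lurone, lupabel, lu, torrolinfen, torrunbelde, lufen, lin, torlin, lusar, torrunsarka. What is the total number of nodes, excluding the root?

For each word, the new-node count is its length minus the longest prefix already in the trie:
  "lusoven" → 7 new (l, u, s, o, v, e, n)
  "gal" → 3 new (g, a, l)
  "lurunvi" → prefix "lu" already present; 5 new (r, u, n, v, i)
  "paparun" → 7 new (p, a, p, a, r, u, n)
  "venpa" → 5 new (v, e, n, p, a)
  "lulin" → prefix "lu" already present; 3 new (l, i, n)
  "mifenbelso" → 10 new (m, i, f, e, n, b, e, l, s, o)
  "mifenvirun" → prefix "mifen" already present; 5 new (v, i, r, u, n)
  "lurone" → prefix "lur" already present; 3 new (o, n, e)
  "lupabel" → prefix "lu" already present; 5 new (p, a, b, e, l)
  "lu" → prefix "lu" already present; 0 new (none)
  "torrolinfen" → 11 new (t, o, r, r, o, l, i, n, f, e, n)
  "torrunbelde" → prefix "torr" already present; 7 new (u, n, b, e, l, d, e)
  "lufen" → prefix "lu" already present; 3 new (f, e, n)
  "lin" → prefix "l" already present; 2 new (i, n)
  "torlin" → prefix "tor" already present; 3 new (l, i, n)
  "lusar" → prefix "lus" already present; 2 new (a, r)
  "torrunsarka" → prefix "torrun" already present; 5 new (s, a, r, k, a)
Total nodes = 7 + 3 + 5 + 7 + 5 + 3 + 10 + 5 + 3 + 5 + 0 + 11 + 7 + 3 + 2 + 3 + 2 + 5 = 86

86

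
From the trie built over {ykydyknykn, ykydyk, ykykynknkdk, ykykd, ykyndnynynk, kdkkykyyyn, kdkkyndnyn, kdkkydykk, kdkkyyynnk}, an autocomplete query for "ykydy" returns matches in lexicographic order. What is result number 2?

Words with prefix "ykydy", in lexicographic order: "ykydyk", "ykydyknykn"
Position 2: ykydyknykn

ykydyknykn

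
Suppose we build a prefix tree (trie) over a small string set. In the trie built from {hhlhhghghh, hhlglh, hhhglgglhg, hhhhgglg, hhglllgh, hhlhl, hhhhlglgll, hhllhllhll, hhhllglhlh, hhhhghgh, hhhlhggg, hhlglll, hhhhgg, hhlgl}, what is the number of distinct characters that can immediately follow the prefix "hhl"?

3

Walk "hhl" from the root, arriving at one node.
Characters that immediately follow "hhl" among the stored strings: {g, h, l}.
That node has 3 child edges.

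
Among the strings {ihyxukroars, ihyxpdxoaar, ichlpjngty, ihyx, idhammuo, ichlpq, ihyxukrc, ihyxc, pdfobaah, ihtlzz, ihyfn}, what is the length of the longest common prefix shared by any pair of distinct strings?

The deepest shared node is where two words last agree before diverging.
"ihyxukrc" and "ihyxukroars" agree on "ihyxukr" (7 characters) before diverging; nothing deeper is shared.
Longest shared-prefix length: 7

7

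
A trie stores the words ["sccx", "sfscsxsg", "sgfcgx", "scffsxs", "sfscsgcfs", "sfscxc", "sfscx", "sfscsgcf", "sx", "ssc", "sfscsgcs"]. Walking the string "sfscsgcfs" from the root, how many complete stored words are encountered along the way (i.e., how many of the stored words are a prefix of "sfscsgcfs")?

Check each prefix of "sfscsgcfs" against the stored set — each match is an end-marker on the path.
Prefixes of the query that are stored words: "sfscsgcf", "sfscsgcfs"
Count: 2

2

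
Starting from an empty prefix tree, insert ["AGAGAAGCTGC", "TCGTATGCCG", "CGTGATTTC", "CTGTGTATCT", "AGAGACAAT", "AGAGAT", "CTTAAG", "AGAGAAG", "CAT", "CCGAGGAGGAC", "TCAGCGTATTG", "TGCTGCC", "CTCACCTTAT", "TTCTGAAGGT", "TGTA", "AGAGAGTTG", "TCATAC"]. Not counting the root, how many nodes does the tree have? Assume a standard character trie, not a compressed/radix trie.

101

For each word, the new-node count is its length minus the longest prefix already in the trie:
  "AGAGAAGCTGC" → 11 new (A, G, A, G, A, A, G, C, T, G, C)
  "TCGTATGCCG" → 10 new (T, C, G, T, A, T, G, C, C, G)
  "CGTGATTTC" → 9 new (C, G, T, G, A, T, T, T, C)
  "CTGTGTATCT" → prefix "C" already present; 9 new (T, G, T, G, T, A, T, C, T)
  "AGAGACAAT" → prefix "AGAGA" already present; 4 new (C, A, A, T)
  "AGAGAT" → prefix "AGAGA" already present; 1 new (T)
  "CTTAAG" → prefix "CT" already present; 4 new (T, A, A, G)
  "AGAGAAG" → prefix "AGAGAAG" already present; 0 new (none)
  "CAT" → prefix "C" already present; 2 new (A, T)
  "CCGAGGAGGAC" → prefix "C" already present; 10 new (C, G, A, G, G, A, G, G, A, C)
  "TCAGCGTATTG" → prefix "TC" already present; 9 new (A, G, C, G, T, A, T, T, G)
  "TGCTGCC" → prefix "T" already present; 6 new (G, C, T, G, C, C)
  "CTCACCTTAT" → prefix "CT" already present; 8 new (C, A, C, C, T, T, A, T)
  "TTCTGAAGGT" → prefix "T" already present; 9 new (T, C, T, G, A, A, G, G, T)
  "TGTA" → prefix "TG" already present; 2 new (T, A)
  "AGAGAGTTG" → prefix "AGAGA" already present; 4 new (G, T, T, G)
  "TCATAC" → prefix "TCA" already present; 3 new (T, A, C)
Total nodes = 11 + 10 + 9 + 9 + 4 + 1 + 4 + 0 + 2 + 10 + 9 + 6 + 8 + 9 + 2 + 4 + 3 = 101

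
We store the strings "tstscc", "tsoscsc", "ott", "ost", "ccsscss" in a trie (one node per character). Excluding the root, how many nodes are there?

23

Trie structure (* marks end of a word):
(root)
├─ c
│  └─ c
│     └─ s
│        └─ s
│           └─ c
│              └─ s
│                 └─ s *
├─ o
│  ├─ s
│  │  └─ t *
│  └─ t
│     └─ t *
└─ t
   └─ s
      ├─ o
      │  └─ s
      │     └─ c
      │        └─ s
      │           └─ c *
      └─ t
         └─ s
            └─ c
               └─ c *
Counting every labelled node above: 23.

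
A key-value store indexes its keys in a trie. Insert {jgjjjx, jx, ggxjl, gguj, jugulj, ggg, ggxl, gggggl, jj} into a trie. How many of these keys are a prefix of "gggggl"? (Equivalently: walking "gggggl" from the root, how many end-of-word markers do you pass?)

Check each prefix of "gggggl" against the stored set — each match is an end-marker on the path.
Prefixes of the query that are stored words: "ggg", "gggggl"
Count: 2

2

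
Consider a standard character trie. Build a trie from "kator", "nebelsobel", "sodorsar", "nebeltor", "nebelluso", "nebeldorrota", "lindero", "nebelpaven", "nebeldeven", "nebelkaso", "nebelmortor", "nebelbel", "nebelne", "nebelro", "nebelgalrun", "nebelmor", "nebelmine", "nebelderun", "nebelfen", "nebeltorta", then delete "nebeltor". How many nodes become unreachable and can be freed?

After clearing the end-marker at "nebeltor", prune upward until reaching a node still needed by another word.
Every node on "nebeltor" is still needed (e.g. by "nebeltorta"), so nothing is freed.
Nodes removed: 0

0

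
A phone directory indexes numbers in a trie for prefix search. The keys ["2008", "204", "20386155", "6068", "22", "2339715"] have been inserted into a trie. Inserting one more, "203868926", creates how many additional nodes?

The longest prefix of "203868926" already in the trie is "20386" (length 5).
So 9 − 5 = 4 new nodes.

4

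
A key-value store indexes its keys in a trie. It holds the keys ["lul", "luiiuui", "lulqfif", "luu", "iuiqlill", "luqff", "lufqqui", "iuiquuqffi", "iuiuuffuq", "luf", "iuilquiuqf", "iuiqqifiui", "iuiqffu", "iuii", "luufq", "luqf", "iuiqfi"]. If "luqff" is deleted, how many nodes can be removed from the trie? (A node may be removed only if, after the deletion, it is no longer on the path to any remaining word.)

1

After clearing the end-marker at "luqff", prune upward until reaching a node still needed by another word.
The suffix "f" (1 node) is used only by "luqff"; "luqf" is itself a stored word, so pruning stops there.
Nodes removed: 1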